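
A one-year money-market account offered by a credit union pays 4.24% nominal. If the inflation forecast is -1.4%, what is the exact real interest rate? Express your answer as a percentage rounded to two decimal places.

1 + r = 1.04240 / 0.98600 = 1.057201
r = 1.057201 − 1 = 5.7201%, i.e. 5.72%.

5.72%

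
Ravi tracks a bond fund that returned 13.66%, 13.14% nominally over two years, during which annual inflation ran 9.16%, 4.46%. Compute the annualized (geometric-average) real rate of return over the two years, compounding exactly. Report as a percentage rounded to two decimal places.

6.20%

Compound the nominal returns: 1.1366 × 1.1314 = 1.28594924.
Compound inflation: 1.0916 × 1.0446 = 1.14028536.
Deflate: 1.28594924 / 1.14028536 = 1.12774336.
Annualized real rate = 1.12774336^(1/2) − 1 = 6.1953% → 6.20%.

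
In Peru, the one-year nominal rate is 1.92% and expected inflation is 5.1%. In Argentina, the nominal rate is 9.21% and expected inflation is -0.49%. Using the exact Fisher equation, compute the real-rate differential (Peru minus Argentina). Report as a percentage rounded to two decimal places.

-12.77%

Peru: (1 + 0.0192)/(1 + 0.0510) − 1 = -3.0257%
Argentina: (1 + 0.0921)/(1 − 0.0049) − 1 = 9.7478%
Differential = -3.0257% − 9.7478% = -12.7735% → -12.77%.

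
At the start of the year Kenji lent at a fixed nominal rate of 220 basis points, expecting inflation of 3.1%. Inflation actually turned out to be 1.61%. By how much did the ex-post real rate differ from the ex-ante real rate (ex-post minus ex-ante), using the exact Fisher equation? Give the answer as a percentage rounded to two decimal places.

1.45%

Ex-ante: (1 + 0.0220)/(1 + 0.0310) − 1 = -0.8729%
Ex-post: (1 + 0.0220)/(1 + 0.0161) − 1 = 0.5807%
Difference (ex-post − ex-ante) = 1.4536% → 1.45%.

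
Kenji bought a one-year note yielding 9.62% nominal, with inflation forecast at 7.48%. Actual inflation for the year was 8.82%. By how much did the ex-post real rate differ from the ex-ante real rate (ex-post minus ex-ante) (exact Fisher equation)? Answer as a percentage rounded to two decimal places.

Ex-ante: (1 + 0.0962)/(1 + 0.0748) − 1 = 1.9911%
Ex-post: (1 + 0.0962)/(1 + 0.0882) − 1 = 0.7352%
Difference (ex-post − ex-ante) = -1.2559% → -1.26%.

-1.26%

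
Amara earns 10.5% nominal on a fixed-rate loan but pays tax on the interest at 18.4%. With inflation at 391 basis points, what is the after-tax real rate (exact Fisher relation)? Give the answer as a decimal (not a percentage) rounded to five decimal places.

0.04483

After-tax nominal return = 10.5% × (1 − 0.184) = 8.5680%.
1 + r = 1.08568 / 1.03910 = 1.044827
After-tax real rate = 1.044827 − 1 → 0.04483.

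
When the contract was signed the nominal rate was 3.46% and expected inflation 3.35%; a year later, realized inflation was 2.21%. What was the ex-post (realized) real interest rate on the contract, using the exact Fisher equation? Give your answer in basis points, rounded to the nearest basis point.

Ex-post: (1 + 0.0346)/(1 + 0.0221) − 1 = 1.2230%
So the realized real rate is 122 basis points.

122 basis points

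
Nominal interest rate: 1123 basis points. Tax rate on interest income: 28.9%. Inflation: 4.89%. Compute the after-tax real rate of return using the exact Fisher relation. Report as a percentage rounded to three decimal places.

After-tax nominal return = 11.23% × (1 − 0.289) = 7.98453%.
1 + r = 1.0798453 / 1.04890 = 1.029503
After-tax real rate = 1.029503 − 1 → 2.950%.

2.950%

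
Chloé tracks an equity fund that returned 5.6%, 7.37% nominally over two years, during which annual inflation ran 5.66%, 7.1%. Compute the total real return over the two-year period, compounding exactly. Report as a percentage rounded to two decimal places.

0.20%

Nominal growth factor = 1.0560 × 1.0737 = 1.133827
Price-level growth factor = 1.0566 × 1.0710 = 1.131619
Real growth factor = 1.133827 / 1.131619 = 1.001952
Total real return = 1.001952 − 1 → 0.20%.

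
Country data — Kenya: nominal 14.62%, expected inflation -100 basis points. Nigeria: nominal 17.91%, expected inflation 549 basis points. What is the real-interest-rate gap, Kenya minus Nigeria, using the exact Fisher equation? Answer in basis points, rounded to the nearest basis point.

400 basis points

Kenya: (1 + 0.1462)/(1 − 0.0100) − 1 = 15.7778%
Nigeria: (1 + 0.1791)/(1 + 0.0549) − 1 = 11.7736%
Differential = 15.7778% − 11.7736% = 4.0041% → 400 basis points.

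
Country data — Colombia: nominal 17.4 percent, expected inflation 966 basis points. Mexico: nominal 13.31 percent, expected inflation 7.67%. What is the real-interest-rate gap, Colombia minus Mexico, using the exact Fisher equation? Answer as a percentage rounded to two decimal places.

Colombia: (1 + 0.1740)/(1 + 0.0966) − 1 = 7.0582%
Mexico: (1 + 0.1331)/(1 + 0.0767) − 1 = 5.2382%
Differential = 7.0582% − 5.2382% = 1.8200% → 1.82%.

1.82%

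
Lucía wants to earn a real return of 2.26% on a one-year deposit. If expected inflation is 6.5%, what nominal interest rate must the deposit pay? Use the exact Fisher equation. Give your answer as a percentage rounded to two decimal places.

8.91%

(1 + i) = (1 + r)(1 + π) = 1.02260 × 1.06500 = 1.089069
i = 1.089069 − 1, so the required nominal rate is 8.91%.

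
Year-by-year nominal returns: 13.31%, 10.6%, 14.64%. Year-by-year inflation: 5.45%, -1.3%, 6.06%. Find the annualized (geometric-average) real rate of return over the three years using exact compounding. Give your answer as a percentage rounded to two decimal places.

Compound the nominal returns: 1.1331 × 1.1060 × 1.1464 = 1.43667834.
Compound inflation: 1.0545 × 0.9870 × 1.0606 = 1.10386346.
Deflate: 1.43667834 / 1.10386346 = 1.30150004.
Annualized real rate = 1.30150004^(1/3) − 1 = 9.1812% → 9.18%.

9.18%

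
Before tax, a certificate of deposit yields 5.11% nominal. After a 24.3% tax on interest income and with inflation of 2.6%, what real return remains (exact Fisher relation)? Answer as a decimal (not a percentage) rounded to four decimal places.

After-tax nominal return = 5.11% × (1 − 0.243) = 3.86827%.
1 + r = 1.0386827 / 1.02600 = 1.012361
After-tax real rate = 1.012361 − 1 → 0.0124.

0.0124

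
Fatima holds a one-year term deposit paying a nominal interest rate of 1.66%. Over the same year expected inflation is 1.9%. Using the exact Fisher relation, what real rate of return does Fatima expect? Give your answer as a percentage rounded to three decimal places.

By the Fisher relation, 1 + r = (1 + i)/(1 + π).
1 + r = 1.01660 / 1.01900 = 0.9976447
r = 0.9976447 − 1 = -0.23553%, i.e. -0.236%.

-0.236%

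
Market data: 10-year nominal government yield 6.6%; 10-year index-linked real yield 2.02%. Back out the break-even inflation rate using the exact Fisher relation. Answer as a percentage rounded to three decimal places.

(1 + π) = (1 + i)/(1 + r) = 1.06600 / 1.02020 = 1.044893
Break-even inflation = 1.044893 − 1 → 4.489%.

4.489%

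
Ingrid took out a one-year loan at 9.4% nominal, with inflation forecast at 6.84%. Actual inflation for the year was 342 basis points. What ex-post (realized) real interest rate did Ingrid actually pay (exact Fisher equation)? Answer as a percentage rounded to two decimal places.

5.78%

Ex-post: (1 + 0.0940)/(1 + 0.0342) − 1 = 5.7822%
So the realized real rate is 5.78%.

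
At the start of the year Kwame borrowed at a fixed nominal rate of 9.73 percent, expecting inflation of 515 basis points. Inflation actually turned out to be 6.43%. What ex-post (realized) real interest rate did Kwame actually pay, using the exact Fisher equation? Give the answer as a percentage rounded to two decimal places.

Ex-post: (1 + 0.0973)/(1 + 0.0643) − 1 = 3.1006%
So the realized real rate is 3.10%.

3.10%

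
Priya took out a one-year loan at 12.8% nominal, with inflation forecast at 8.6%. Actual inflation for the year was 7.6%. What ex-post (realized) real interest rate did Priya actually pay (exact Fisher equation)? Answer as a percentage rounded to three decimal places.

4.833%

Ex-post: (1 + 0.1280)/(1 + 0.0760) − 1 = 4.8327%
So the realized real rate is 4.833%.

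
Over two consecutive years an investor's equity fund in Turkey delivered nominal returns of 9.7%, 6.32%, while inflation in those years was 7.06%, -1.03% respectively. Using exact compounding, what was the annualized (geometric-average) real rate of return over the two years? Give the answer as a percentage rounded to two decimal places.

Nominal growth factor = 1.0970 × 1.0632 = 1.16633040
Price-level growth factor = 1.0706 × 0.9897 = 1.05957282
Real growth factor = 1.16633040 / 1.05957282 = 1.10075530
Annualized real rate = 1.10075530^(1/2) − 1 = 4.9169% → 4.92%.

4.92%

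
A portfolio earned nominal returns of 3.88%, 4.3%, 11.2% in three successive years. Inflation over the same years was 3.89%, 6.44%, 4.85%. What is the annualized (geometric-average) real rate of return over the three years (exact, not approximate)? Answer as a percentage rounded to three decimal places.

1.288%

Nominal growth factor = 1.0388 × 1.0430 × 1.1120 = 1.20481686
Price-level growth factor = 1.0389 × 1.0644 × 1.0485 = 1.15943671
Real growth factor = 1.20481686 / 1.15943671 = 1.03913983
Annualized real rate = 1.03913983^(1/3) − 1 = 1.2880% → 1.288%.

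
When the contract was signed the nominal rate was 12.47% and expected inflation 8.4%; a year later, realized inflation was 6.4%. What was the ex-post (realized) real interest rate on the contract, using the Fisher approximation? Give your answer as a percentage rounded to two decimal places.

Ex-post: 12.47% − 6.4% = 6.070%
So the realized real rate is 6.07%.

6.07%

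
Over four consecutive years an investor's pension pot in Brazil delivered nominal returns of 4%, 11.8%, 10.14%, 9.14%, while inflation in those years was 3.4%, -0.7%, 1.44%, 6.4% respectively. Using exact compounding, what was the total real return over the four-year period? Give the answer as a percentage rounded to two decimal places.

26.12%

Compound the nominal returns: 1.0400 × 1.1180 × 1.1014 × 1.0914 = 1.397668.
Compound inflation: 1.0340 × 0.9930 × 1.0144 × 1.0640 = 1.108206.
Deflate: 1.397668 / 1.108206 = 1.261199.
Total real return = 1.261199 − 1 → 26.12%.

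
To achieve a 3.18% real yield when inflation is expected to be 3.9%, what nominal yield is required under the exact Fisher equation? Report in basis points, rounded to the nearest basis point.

(1 + i) = (1 + r)(1 + π) = 1.03180 × 1.03900 = 1.0720402
i = 1.0720402 − 1, so the required nominal rate is 720 basis points.

720 basis points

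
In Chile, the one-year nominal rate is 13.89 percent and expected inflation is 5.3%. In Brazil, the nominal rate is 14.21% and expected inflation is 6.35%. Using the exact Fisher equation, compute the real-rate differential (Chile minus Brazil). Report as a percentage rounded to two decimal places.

0.77%

Chile: (1 + 0.1389)/(1 + 0.0530) − 1 = 8.1576%
Brazil: (1 + 0.1421)/(1 + 0.0635) − 1 = 7.3907%
Differential = 8.1576% − 7.3907% = 0.7670% → 0.77%.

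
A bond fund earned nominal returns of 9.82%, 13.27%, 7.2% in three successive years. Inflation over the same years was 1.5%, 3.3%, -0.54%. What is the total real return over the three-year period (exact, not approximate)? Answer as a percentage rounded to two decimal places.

Compound the nominal returns: 1.0982 × 1.1327 × 1.0720 = 1.333494.
Compound inflation: 1.0150 × 1.0330 × 0.9946 = 1.042833.
Deflate: 1.333494 / 1.042833 = 1.278722.
Total real return = 1.278722 − 1 → 27.87%.

27.87%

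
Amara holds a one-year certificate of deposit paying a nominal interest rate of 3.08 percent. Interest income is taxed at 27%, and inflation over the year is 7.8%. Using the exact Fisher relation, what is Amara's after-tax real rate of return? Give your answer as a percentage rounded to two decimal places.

After-tax nominal return = 3.08% × (1 − 0.27) = 2.2484%.
1 + r = 1.022484 / 1.07800 = 0.948501
After-tax real rate = 0.948501 − 1 → -5.15%.

-5.15%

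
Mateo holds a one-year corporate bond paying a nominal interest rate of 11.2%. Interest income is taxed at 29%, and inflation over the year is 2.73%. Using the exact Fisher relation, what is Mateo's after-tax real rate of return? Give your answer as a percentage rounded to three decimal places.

5.083%

After-tax nominal return = 11.2% × (1 − 0.29) = 7.9520%.
1 + r = 1.07952 / 1.02730 = 1.050832
After-tax real rate = 1.050832 − 1 → 5.083%.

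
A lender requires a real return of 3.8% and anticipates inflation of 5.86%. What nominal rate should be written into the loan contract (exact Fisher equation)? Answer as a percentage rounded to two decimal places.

9.88%

(1 + i) = (1 + r)(1 + π) = 1.03800 × 1.05860 = 1.0988268
i = 1.0988268 − 1, so the required nominal rate is 9.88%.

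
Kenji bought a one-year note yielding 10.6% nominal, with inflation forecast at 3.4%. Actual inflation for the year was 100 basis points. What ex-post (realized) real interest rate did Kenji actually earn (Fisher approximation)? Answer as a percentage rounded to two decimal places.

Ex-post: 10.6% − 1% = 9.600%
So the realized real rate is 9.60%.

9.60%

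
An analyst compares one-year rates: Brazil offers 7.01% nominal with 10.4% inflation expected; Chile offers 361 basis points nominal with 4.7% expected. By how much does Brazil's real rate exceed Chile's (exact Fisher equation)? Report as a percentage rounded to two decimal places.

-2.03%

Brazil: (1 + 0.0701)/(1 + 0.1040) − 1 = -3.0707%
Chile: (1 + 0.0361)/(1 + 0.0470) − 1 = -1.0411%
Differential = -3.0707% − (-1.0411%) = -2.0296% → -2.03%.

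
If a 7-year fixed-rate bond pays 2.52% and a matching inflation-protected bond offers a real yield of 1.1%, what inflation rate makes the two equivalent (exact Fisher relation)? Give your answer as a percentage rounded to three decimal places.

(1 + π) = (1 + i)/(1 + r) = 1.02520 / 1.01100 = 1.0140455
Break-even inflation = 1.0140455 − 1 → 1.405%.

1.405%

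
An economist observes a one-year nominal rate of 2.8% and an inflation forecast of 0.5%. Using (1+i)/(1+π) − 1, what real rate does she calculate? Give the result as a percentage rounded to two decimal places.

By the Fisher identity, 1 + r = (1 + i)/(1 + π).
1 + r = 1.02800 / 1.00500 = 1.022886
r = 1.022886 − 1 = 2.2886%, i.e. 2.29%.

2.29%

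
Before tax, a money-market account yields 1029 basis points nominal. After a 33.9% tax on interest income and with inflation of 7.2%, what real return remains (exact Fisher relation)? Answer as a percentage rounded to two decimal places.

-0.37%

After-tax nominal return = 10.29% × (1 − 0.339) = 6.80169%.
1 + r = 1.0680169 / 1.07200 = 0.996284
After-tax real rate = 0.996284 − 1 → -0.37%.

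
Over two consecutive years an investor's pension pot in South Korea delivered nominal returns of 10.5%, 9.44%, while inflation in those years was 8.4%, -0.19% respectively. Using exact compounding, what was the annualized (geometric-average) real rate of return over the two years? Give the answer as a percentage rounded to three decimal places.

5.723%

Nominal growth factor = 1.1050 × 1.0944 = 1.209312000
Price-level growth factor = 1.0840 × 0.9981 = 1.081940400
Real growth factor = 1.209312000 / 1.081940400 = 1.117725154
Annualized real rate = 1.117725154^(1/2) − 1 = 5.72252% → 5.723%.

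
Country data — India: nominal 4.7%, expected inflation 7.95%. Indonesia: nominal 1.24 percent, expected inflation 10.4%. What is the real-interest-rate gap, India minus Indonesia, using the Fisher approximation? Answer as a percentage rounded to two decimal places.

5.91%

India: 4.7% − 7.95% = -3.250%
Indonesia: 1.24% − 10.4% = -9.160%
Differential = 5.910% → 5.91%.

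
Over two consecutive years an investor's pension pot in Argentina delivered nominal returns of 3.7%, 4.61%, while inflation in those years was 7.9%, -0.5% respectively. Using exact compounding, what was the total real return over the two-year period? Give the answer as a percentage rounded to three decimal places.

Nominal growth factor = 1.0370 × 1.0461 = 1.084806
Price-level growth factor = 1.0790 × 0.9950 = 1.073605
Real growth factor = 1.084806 / 1.073605 = 1.010433
Total real return = 1.010433 − 1 → 1.043%.

1.043%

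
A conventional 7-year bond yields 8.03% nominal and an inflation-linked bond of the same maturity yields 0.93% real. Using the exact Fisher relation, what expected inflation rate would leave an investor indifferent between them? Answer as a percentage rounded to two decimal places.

(1 + π) = (1 + i)/(1 + r) = 1.08030 / 1.00930 = 1.070346
Break-even inflation = 1.070346 − 1 → 7.03%.

7.03%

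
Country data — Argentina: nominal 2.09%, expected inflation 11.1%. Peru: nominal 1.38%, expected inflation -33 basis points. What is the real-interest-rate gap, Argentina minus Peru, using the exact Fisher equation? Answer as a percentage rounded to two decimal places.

-9.83%

Argentina: (1 + 0.0209)/(1 + 0.1110) − 1 = -8.1098%
Peru: (1 + 0.0138)/(1 − 0.0033) − 1 = 1.7157%
Differential = -8.1098% − 1.7157% = -9.8255% → -9.83%.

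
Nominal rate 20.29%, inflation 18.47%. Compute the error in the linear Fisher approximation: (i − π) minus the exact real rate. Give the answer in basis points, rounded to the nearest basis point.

Approximate: r ≈ 20.290% − 18.470% = 1.8200%
Exact: (1 + 0.2029)/(1 + 0.1847) − 1 = 1.5363%
Error = 1.8200% − 1.5363% = 0.2837% → 28 basis points.

28 basis points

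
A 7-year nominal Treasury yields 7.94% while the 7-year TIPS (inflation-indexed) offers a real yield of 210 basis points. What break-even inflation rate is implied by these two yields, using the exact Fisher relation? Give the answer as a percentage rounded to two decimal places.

(1 + π) = (1 + i)/(1 + r) = 1.07940 / 1.02100 = 1.057199
Break-even inflation = 1.057199 − 1 → 5.72%.

5.72%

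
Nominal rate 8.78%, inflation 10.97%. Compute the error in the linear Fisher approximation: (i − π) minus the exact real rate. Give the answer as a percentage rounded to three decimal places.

-0.216%

Approximate: r ≈ 8.780% − 10.970% = -2.1900%
Exact: (1 + 0.0878)/(1 + 0.1097) − 1 = -1.97351%
Error = -2.1900% − (-1.97351%) = -0.21649% → -0.216%.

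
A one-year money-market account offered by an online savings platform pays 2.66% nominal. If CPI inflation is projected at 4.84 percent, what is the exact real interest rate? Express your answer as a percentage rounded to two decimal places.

-2.08%

1 + r = 1.02660 / 1.04840 = 0.979206
r = 0.979206 − 1 = -2.0794%, i.e. -2.08%.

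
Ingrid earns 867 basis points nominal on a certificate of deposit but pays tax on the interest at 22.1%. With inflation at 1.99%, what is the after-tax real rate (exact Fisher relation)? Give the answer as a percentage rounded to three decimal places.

After-tax nominal return = 8.67% × (1 − 0.221) = 6.75393%.
1 + r = 1.0675393 / 1.01990 = 1.046710
After-tax real rate = 1.046710 − 1 → 4.671%.

4.671%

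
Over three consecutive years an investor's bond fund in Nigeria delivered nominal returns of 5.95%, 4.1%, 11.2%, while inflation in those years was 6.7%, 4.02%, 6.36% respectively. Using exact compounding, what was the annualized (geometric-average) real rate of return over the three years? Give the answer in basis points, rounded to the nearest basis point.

Nominal growth factor = 1.0595 × 1.0410 × 1.1120 = 1.22646872
Price-level growth factor = 1.0670 × 1.0402 × 1.0636 = 1.18048262
Real growth factor = 1.22646872 / 1.18048262 = 1.03895534
Annualized real rate = 1.03895534^(1/3) − 1 = 1.2820% → 128 basis points.

128 basis points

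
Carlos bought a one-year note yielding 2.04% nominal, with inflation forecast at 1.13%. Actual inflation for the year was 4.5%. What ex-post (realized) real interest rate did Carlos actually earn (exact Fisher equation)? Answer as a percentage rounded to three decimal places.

-2.354%

Ex-post: (1 + 0.0204)/(1 + 0.0450) − 1 = -2.3541%
So the realized real rate is -2.354%.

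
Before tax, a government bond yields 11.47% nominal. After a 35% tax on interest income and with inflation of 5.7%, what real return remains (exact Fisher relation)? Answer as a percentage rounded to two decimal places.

After-tax nominal return = 11.47% × (1 − 0.35) = 7.4555%.
1 + r = 1.074555 / 1.05700 = 1.016608
After-tax real rate = 1.016608 − 1 → 1.66%.

1.66%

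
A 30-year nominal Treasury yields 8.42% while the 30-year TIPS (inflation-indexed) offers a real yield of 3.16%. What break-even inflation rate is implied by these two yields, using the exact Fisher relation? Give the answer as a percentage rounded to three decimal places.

(1 + π) = (1 + i)/(1 + r) = 1.08420 / 1.03160 = 1.050989
Break-even inflation = 1.050989 − 1 → 5.099%.

5.099%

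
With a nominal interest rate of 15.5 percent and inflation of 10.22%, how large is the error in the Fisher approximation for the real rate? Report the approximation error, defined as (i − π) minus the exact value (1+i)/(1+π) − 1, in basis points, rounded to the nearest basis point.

49 basis points

Approximate: r ≈ 15.500% − 10.220% = 5.2800%
Exact: (1 + 0.1550)/(1 + 0.1022) − 1 = 4.7904%
Error = 5.2800% − 4.7904% = 0.4896% → 49 basis points.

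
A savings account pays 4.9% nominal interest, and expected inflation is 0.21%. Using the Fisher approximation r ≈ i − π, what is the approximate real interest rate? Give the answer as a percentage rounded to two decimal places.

4.69%

r ≈ i − π = 4.9% − 0.21% = 4.69%.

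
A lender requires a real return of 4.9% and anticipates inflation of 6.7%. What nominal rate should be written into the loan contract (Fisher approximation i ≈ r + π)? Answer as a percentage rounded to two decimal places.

i ≈ r + π = 4.9% + 6.7% = 11.60%.

11.60%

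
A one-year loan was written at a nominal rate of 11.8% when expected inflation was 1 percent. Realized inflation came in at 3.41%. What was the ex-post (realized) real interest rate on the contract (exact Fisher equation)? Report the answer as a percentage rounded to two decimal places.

Ex-post: (1 + 0.1180)/(1 + 0.0341) − 1 = 8.1133%
So the realized real rate is 8.11%.

8.11%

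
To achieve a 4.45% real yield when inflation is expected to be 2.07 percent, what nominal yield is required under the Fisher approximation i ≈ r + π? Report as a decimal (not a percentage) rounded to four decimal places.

0.0652

i ≈ r + π = 4.45% + 2.07% = 0.0652.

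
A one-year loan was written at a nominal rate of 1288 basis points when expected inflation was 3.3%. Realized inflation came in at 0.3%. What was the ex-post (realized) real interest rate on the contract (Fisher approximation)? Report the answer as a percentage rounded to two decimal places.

Ex-post: 12.88% − 0.3% = 12.580%
So the realized real rate is 12.58%.

12.58%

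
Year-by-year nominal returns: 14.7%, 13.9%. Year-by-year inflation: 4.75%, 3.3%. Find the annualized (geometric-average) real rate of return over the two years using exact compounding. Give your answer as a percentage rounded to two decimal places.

Nominal growth factor = 1.1470 × 1.1390 = 1.30643300
Price-level growth factor = 1.0475 × 1.0330 = 1.08206750
Real growth factor = 1.30643300 / 1.08206750 = 1.20734889
Annualized real rate = 1.20734889^(1/2) − 1 = 9.8794% → 9.88%.

9.88%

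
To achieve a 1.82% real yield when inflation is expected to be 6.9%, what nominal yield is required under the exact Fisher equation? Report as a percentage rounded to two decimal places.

8.85%

(1 + i) = (1 + r)(1 + π) = 1.01820 × 1.06900 = 1.0884558
i = 1.0884558 − 1, so the required nominal rate is 8.85%.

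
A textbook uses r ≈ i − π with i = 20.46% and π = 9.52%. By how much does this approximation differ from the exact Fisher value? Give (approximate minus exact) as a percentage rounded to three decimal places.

0.951%

Approximate: r ≈ 20.460% − 9.520% = 10.9400%
Exact: (1 + 0.2046)/(1 + 0.0952) − 1 = 9.9890%
Error = 10.9400% − 9.9890% = 0.9510% → 0.951%.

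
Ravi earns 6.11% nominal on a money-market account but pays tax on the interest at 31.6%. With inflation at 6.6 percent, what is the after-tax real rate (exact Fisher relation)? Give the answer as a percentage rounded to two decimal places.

After-tax nominal return = 6.11% × (1 − 0.316) = 4.17924%.
1 + r = 1.0417924 / 1.06600 = 0.977291
After-tax real rate = 0.977291 − 1 → -2.27%.

-2.27%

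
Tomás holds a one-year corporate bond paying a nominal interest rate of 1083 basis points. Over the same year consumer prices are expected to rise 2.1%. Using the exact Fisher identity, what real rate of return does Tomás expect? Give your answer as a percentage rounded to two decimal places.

8.55%

By the Fisher identity, 1 + r = (1 + i)/(1 + π).
1 + r = 1.10830 / 1.02100 = 1.085504
r = 1.085504 − 1 = 8.5504%, i.e. 8.55%.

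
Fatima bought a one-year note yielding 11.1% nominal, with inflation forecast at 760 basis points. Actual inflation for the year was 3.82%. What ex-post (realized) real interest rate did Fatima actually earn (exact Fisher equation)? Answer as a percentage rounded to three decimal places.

Ex-post: (1 + 0.1110)/(1 + 0.0382) − 1 = 7.0121%
So the realized real rate is 7.012%.

7.012%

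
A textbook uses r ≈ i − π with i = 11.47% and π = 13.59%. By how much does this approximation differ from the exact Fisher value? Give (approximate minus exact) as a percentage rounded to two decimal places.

-0.25%

Approximate: r ≈ 11.470% − 13.590% = -2.1200%
Exact: (1 + 0.1147)/(1 + 0.1359) − 1 = -1.8664%
Error = -2.1200% − (-1.8664%) = -0.2536% → -0.25%.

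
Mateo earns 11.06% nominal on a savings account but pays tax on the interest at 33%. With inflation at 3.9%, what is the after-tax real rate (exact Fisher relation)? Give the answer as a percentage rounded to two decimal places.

After-tax nominal return = 11.06% × (1 − 0.33) = 7.4102%.
1 + r = 1.074102 / 1.03900 = 1.033784
After-tax real rate = 1.033784 − 1 → 3.38%.

3.38%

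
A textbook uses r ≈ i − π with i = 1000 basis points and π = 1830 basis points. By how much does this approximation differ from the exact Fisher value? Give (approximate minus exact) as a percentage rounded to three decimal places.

Approximate: r ≈ 10.000% − 18.300% = -8.3000%
Exact: (1 + 0.1000)/(1 + 0.1830) − 1 = -7.0161%
Error = -8.3000% − (-7.0161%) = -1.2839% → -1.284%.

-1.284%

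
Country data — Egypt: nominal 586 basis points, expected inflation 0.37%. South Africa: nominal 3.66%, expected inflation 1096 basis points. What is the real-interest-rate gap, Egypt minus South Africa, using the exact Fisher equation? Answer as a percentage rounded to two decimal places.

Egypt: (1 + 0.0586)/(1 + 0.0037) − 1 = 5.4698%
South Africa: (1 + 0.0366)/(1 + 0.1096) − 1 = -6.5789%
Differential = 5.4698% − (-6.5789%) = 12.0487% → 12.05%.

12.05%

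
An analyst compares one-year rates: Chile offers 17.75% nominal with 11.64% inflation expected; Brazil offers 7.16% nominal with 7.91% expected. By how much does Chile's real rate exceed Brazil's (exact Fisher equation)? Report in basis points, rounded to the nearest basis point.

Chile: (1 + 0.1775)/(1 + 0.1164) − 1 = 5.4729%
Brazil: (1 + 0.0716)/(1 + 0.0791) − 1 = -0.6950%
Differential = 5.4729% − (-0.6950%) = 6.1680% → 617 basis points.

617 basis points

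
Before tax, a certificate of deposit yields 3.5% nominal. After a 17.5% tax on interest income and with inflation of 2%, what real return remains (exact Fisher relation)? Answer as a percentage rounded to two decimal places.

After-tax nominal return = 3.5% × (1 − 0.175) = 2.8875%.
1 + r = 1.028875 / 1.02000 = 1.008701
After-tax real rate = 1.008701 − 1 → 0.87%.

0.87%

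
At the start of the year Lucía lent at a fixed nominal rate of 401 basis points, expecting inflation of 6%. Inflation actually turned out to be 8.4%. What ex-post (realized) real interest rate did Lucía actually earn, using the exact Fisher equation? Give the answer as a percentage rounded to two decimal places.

-4.05%

Ex-post: (1 + 0.0401)/(1 + 0.0840) − 1 = -4.0498%
So the realized real rate is -4.05%.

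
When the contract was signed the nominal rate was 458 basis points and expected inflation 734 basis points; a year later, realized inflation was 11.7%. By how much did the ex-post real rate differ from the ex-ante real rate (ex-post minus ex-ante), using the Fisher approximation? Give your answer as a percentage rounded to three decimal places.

-4.360%

Ex-ante: 4.58% − 7.34% = -2.760%
Ex-post: 4.58% − 11.7% = -7.120%
Difference (ex-post − ex-ante) = -4.3600% → -4.360%.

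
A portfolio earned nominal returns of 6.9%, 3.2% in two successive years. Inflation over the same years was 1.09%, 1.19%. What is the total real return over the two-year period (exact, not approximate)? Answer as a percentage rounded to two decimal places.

Nominal growth factor = 1.0690 × 1.0320 = 1.103208
Price-level growth factor = 1.0109 × 1.0119 = 1.022930
Real growth factor = 1.103208 / 1.022930 = 1.078479
Total real return = 1.078479 − 1 → 7.85%.

7.85%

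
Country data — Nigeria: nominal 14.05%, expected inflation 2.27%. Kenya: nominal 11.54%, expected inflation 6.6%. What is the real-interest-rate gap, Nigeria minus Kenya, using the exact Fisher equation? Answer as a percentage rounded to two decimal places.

6.88%

Nigeria: (1 + 0.1405)/(1 + 0.0227) − 1 = 11.5185%
Kenya: (1 + 0.1154)/(1 + 0.0660) − 1 = 4.6341%
Differential = 11.5185% − 4.6341% = 6.8844% → 6.88%.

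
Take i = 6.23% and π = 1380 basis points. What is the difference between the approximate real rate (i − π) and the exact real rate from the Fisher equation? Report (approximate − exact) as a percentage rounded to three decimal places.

-0.918%

Approximate: r ≈ 6.230% − 13.800% = -7.5700%
Exact: (1 + 0.0623)/(1 + 0.1380) − 1 = -6.6520%
Error = -7.5700% − (-6.6520%) = -0.9180% → -0.918%.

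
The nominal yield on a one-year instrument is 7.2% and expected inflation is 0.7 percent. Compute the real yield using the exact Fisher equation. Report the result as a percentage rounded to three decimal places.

By the Fisher relation, 1 + r = (1 + i)/(1 + π).
1 + r = 1.07200 / 1.00700 = 1.064548
r = 1.064548 − 1 = 6.4548%, i.e. 6.455%.

6.455%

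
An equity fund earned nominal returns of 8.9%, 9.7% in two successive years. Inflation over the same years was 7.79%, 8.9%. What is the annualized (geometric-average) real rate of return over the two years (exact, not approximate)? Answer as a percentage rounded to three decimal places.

0.882%

Nominal growth factor = 1.0890 × 1.0970 = 1.19463300
Price-level growth factor = 1.0779 × 1.0890 = 1.17383310
Real growth factor = 1.19463300 / 1.17383310 = 1.01771964
Annualized real rate = 1.01771964^(1/2) − 1 = 0.8821% → 0.882%.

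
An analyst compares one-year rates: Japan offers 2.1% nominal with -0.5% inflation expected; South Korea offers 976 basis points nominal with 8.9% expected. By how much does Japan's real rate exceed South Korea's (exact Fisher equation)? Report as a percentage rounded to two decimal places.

1.82%

Japan: (1 + 0.0210)/(1 − 0.0050) − 1 = 2.6131%
South Korea: (1 + 0.0976)/(1 + 0.0890) − 1 = 0.7897%
Differential = 2.6131% − 0.7897% = 1.8233% → 1.82%.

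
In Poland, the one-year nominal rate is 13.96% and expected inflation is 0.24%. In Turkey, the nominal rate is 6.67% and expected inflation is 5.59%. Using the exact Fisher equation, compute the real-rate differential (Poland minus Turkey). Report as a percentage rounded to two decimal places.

12.66%

Poland: (1 + 0.1396)/(1 + 0.0024) − 1 = 13.6872%
Turkey: (1 + 0.0667)/(1 + 0.0559) − 1 = 1.0228%
Differential = 13.6872% − 1.0228% = 12.6643% → 12.66%.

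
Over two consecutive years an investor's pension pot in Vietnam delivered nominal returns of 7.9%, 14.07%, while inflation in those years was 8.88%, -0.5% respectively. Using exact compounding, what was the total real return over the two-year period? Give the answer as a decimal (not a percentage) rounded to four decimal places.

Compound the nominal returns: 1.0790 × 1.1407 = 1.230815.
Compound inflation: 1.0888 × 0.9950 = 1.083356.
Deflate: 1.230815 / 1.083356 = 1.136113.
Total real return = 1.136113 − 1 → 0.1361.

0.1361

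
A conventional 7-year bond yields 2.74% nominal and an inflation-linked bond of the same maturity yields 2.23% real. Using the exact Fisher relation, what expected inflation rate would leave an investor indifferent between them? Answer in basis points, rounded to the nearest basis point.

50 basis points

(1 + π) = (1 + i)/(1 + r) = 1.02740 / 1.02230 = 1.004989
Break-even inflation = 1.004989 − 1 → 50 basis points.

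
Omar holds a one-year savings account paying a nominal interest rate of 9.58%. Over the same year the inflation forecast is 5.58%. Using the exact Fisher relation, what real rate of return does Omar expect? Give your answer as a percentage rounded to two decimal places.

3.79%

By the Fisher relation, 1 + r = (1 + i)/(1 + π).
1 + r = 1.09580 / 1.05580 = 1.037886
r = 1.037886 − 1 = 3.7886%, i.e. 3.79%.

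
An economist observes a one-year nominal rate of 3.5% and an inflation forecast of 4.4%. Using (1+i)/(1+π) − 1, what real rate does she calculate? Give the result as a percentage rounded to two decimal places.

-0.86%

1 + r = 1.03500 / 1.04400 = 0.991379
r = 0.991379 − 1 = -0.8621%, i.e. -0.86%.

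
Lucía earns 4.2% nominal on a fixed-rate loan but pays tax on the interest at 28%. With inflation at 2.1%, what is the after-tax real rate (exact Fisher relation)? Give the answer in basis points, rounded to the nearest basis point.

After-tax nominal return = 4.2% × (1 − 0.28) = 3.0240%.
1 + r = 1.03024 / 1.02100 = 1.00904995
After-tax real rate = 1.00904995 − 1 → 90 basis points.

90 basis points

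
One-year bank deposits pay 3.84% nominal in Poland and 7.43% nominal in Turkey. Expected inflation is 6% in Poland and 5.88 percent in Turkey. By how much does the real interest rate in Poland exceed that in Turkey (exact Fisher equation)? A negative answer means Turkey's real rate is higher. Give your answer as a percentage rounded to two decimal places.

Poland: (1 + 0.0384)/(1 + 0.0600) − 1 = -2.0377%
Turkey: (1 + 0.0743)/(1 + 0.0588) − 1 = 1.4639%
Differential = -2.0377% − 1.4639% = -3.5017% → -3.50%.

-3.50%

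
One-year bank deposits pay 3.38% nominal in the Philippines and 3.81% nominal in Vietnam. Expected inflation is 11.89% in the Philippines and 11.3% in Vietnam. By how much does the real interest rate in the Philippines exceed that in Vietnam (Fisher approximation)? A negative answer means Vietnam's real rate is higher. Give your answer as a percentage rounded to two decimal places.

The Philippines: 3.38% − 11.89% = -8.510%
Vietnam: 3.81% − 11.3% = -7.490%
Differential = -1.020% → -1.02%.

-1.02%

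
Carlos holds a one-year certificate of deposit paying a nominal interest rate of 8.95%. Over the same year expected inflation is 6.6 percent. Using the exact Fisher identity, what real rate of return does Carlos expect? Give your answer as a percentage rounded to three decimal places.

2.205%

1 + r = 1.08950 / 1.06600 = 1.02204503
r = 1.02204503 − 1 = 2.204503%, i.e. 2.205%.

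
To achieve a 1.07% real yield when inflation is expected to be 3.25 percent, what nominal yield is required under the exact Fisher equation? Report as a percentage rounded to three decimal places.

4.355%

(1 + i) = (1 + r)(1 + π) = 1.01070 × 1.03250 = 1.04354775
i = 1.04354775 − 1, so the required nominal rate is 4.355%.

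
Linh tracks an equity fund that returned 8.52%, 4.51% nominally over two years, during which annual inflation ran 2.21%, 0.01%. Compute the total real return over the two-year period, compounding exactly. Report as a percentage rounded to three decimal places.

Compound the nominal returns: 1.0852 × 1.0451 = 1.134143.
Compound inflation: 1.0221 × 1.0001 = 1.022202.
Deflate: 1.134143 / 1.022202 = 1.109509.
Total real return = 1.109509 − 1 → 10.951%.

10.951%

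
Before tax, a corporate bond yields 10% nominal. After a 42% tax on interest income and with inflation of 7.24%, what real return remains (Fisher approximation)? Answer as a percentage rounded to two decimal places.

-1.44%

After-tax nominal return = 10% × (1 − 0.42) = 5.8000%.
r ≈ 5.8000% − 7.24% → -1.44%.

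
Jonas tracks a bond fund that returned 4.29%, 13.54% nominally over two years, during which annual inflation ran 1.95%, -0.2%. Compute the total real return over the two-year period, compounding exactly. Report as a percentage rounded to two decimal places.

16.38%

Nominal growth factor = 1.0429 × 1.1354 = 1.184109
Price-level growth factor = 1.0195 × 0.9980 = 1.017461
Real growth factor = 1.184109 / 1.017461 = 1.163788
Total real return = 1.163788 − 1 → 16.38%.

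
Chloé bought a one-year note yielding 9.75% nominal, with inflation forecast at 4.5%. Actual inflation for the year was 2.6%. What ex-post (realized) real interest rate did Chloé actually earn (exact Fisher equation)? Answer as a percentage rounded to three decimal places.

Ex-post: (1 + 0.0975)/(1 + 0.0260) − 1 = 6.9688%
So the realized real rate is 6.969%.

6.969%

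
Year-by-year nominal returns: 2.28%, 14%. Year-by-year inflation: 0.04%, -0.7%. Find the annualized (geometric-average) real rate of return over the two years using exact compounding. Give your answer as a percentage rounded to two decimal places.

8.34%

Nominal growth factor = 1.0228 × 1.1400 = 1.16599200
Price-level growth factor = 1.0004 × 0.9930 = 0.99339720
Real growth factor = 1.16599200 / 0.99339720 = 1.17374198
Annualized real rate = 1.17374198^(1/2) − 1 = 8.3394% → 8.34%.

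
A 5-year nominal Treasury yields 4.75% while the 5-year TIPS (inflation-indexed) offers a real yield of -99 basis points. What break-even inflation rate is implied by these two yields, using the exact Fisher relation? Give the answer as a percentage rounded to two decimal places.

5.80%

(1 + π) = (1 + i)/(1 + r) = 1.04750 / 0.99010 = 1.057974
Break-even inflation = 1.057974 − 1 → 5.80%.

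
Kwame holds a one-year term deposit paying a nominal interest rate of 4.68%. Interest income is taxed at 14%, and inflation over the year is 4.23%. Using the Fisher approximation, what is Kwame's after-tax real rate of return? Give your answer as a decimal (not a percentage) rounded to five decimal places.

After-tax nominal return = 4.68% × (1 − 0.14) = 4.0248%.
r ≈ 4.0248% − 4.23% → -0.00205.

-0.00205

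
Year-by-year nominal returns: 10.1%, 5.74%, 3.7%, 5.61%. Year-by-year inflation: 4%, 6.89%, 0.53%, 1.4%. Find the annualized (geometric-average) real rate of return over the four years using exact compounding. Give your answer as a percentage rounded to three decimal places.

Compound the nominal returns: 1.1010 × 1.0574 × 1.0370 × 1.0561 = 1.275000702.
Compound inflation: 1.0400 × 1.0689 × 1.0053 × 1.0140 = 1.133193446.
Deflate: 1.275000702 / 1.133193446 = 1.125139496.
Annualized real rate = 1.125139496^(1/4) − 1 = 2.99155% → 2.992%.

2.992%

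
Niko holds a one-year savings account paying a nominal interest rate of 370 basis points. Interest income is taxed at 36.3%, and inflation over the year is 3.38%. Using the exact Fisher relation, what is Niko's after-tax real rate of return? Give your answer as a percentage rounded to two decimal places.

-0.99%

After-tax nominal return = 3.7% × (1 − 0.363) = 2.3569%.
1 + r = 1.023569 / 1.03380 = 0.990104
After-tax real rate = 0.990104 − 1 → -0.99%.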